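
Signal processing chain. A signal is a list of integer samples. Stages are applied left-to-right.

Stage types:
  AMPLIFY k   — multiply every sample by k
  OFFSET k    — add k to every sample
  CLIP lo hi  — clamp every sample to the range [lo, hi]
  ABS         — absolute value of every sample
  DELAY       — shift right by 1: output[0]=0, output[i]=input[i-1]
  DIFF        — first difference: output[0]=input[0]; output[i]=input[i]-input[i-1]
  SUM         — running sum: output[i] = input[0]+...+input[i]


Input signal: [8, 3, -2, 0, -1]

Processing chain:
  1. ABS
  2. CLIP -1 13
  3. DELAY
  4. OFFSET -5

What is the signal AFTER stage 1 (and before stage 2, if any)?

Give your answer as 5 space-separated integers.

Answer: 8 3 2 0 1

Derivation:
Input: [8, 3, -2, 0, -1]
Stage 1 (ABS): |8|=8, |3|=3, |-2|=2, |0|=0, |-1|=1 -> [8, 3, 2, 0, 1]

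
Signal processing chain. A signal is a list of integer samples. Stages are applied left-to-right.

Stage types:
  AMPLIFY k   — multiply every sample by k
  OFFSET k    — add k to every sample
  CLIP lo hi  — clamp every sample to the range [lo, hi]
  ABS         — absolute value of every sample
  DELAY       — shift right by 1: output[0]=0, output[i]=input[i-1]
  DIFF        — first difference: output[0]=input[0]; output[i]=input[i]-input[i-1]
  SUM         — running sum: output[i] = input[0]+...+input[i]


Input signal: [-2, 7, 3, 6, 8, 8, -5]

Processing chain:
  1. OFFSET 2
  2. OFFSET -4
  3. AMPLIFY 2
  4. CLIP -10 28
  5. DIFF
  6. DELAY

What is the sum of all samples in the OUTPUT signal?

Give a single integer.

Input: [-2, 7, 3, 6, 8, 8, -5]
Stage 1 (OFFSET 2): -2+2=0, 7+2=9, 3+2=5, 6+2=8, 8+2=10, 8+2=10, -5+2=-3 -> [0, 9, 5, 8, 10, 10, -3]
Stage 2 (OFFSET -4): 0+-4=-4, 9+-4=5, 5+-4=1, 8+-4=4, 10+-4=6, 10+-4=6, -3+-4=-7 -> [-4, 5, 1, 4, 6, 6, -7]
Stage 3 (AMPLIFY 2): -4*2=-8, 5*2=10, 1*2=2, 4*2=8, 6*2=12, 6*2=12, -7*2=-14 -> [-8, 10, 2, 8, 12, 12, -14]
Stage 4 (CLIP -10 28): clip(-8,-10,28)=-8, clip(10,-10,28)=10, clip(2,-10,28)=2, clip(8,-10,28)=8, clip(12,-10,28)=12, clip(12,-10,28)=12, clip(-14,-10,28)=-10 -> [-8, 10, 2, 8, 12, 12, -10]
Stage 5 (DIFF): s[0]=-8, 10--8=18, 2-10=-8, 8-2=6, 12-8=4, 12-12=0, -10-12=-22 -> [-8, 18, -8, 6, 4, 0, -22]
Stage 6 (DELAY): [0, -8, 18, -8, 6, 4, 0] = [0, -8, 18, -8, 6, 4, 0] -> [0, -8, 18, -8, 6, 4, 0]
Output sum: 12

Answer: 12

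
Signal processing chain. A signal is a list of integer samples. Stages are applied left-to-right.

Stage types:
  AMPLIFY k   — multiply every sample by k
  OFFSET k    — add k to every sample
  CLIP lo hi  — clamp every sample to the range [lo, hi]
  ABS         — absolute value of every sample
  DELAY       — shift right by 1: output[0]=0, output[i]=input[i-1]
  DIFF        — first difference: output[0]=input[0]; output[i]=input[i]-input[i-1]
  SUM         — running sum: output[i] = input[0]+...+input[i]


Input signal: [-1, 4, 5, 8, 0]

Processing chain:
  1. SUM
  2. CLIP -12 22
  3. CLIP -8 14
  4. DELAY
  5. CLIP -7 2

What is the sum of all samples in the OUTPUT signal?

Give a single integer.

Answer: 5

Derivation:
Input: [-1, 4, 5, 8, 0]
Stage 1 (SUM): sum[0..0]=-1, sum[0..1]=3, sum[0..2]=8, sum[0..3]=16, sum[0..4]=16 -> [-1, 3, 8, 16, 16]
Stage 2 (CLIP -12 22): clip(-1,-12,22)=-1, clip(3,-12,22)=3, clip(8,-12,22)=8, clip(16,-12,22)=16, clip(16,-12,22)=16 -> [-1, 3, 8, 16, 16]
Stage 3 (CLIP -8 14): clip(-1,-8,14)=-1, clip(3,-8,14)=3, clip(8,-8,14)=8, clip(16,-8,14)=14, clip(16,-8,14)=14 -> [-1, 3, 8, 14, 14]
Stage 4 (DELAY): [0, -1, 3, 8, 14] = [0, -1, 3, 8, 14] -> [0, -1, 3, 8, 14]
Stage 5 (CLIP -7 2): clip(0,-7,2)=0, clip(-1,-7,2)=-1, clip(3,-7,2)=2, clip(8,-7,2)=2, clip(14,-7,2)=2 -> [0, -1, 2, 2, 2]
Output sum: 5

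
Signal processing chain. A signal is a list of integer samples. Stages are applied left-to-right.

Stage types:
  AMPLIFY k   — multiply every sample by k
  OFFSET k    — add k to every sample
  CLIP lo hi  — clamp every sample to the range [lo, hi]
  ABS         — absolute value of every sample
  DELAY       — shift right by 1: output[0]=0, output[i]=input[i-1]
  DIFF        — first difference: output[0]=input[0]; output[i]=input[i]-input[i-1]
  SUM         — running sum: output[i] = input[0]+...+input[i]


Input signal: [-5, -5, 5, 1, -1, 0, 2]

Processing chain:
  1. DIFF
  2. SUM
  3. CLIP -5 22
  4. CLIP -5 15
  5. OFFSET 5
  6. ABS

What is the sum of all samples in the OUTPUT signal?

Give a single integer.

Input: [-5, -5, 5, 1, -1, 0, 2]
Stage 1 (DIFF): s[0]=-5, -5--5=0, 5--5=10, 1-5=-4, -1-1=-2, 0--1=1, 2-0=2 -> [-5, 0, 10, -4, -2, 1, 2]
Stage 2 (SUM): sum[0..0]=-5, sum[0..1]=-5, sum[0..2]=5, sum[0..3]=1, sum[0..4]=-1, sum[0..5]=0, sum[0..6]=2 -> [-5, -5, 5, 1, -1, 0, 2]
Stage 3 (CLIP -5 22): clip(-5,-5,22)=-5, clip(-5,-5,22)=-5, clip(5,-5,22)=5, clip(1,-5,22)=1, clip(-1,-5,22)=-1, clip(0,-5,22)=0, clip(2,-5,22)=2 -> [-5, -5, 5, 1, -1, 0, 2]
Stage 4 (CLIP -5 15): clip(-5,-5,15)=-5, clip(-5,-5,15)=-5, clip(5,-5,15)=5, clip(1,-5,15)=1, clip(-1,-5,15)=-1, clip(0,-5,15)=0, clip(2,-5,15)=2 -> [-5, -5, 5, 1, -1, 0, 2]
Stage 5 (OFFSET 5): -5+5=0, -5+5=0, 5+5=10, 1+5=6, -1+5=4, 0+5=5, 2+5=7 -> [0, 0, 10, 6, 4, 5, 7]
Stage 6 (ABS): |0|=0, |0|=0, |10|=10, |6|=6, |4|=4, |5|=5, |7|=7 -> [0, 0, 10, 6, 4, 5, 7]
Output sum: 32

Answer: 32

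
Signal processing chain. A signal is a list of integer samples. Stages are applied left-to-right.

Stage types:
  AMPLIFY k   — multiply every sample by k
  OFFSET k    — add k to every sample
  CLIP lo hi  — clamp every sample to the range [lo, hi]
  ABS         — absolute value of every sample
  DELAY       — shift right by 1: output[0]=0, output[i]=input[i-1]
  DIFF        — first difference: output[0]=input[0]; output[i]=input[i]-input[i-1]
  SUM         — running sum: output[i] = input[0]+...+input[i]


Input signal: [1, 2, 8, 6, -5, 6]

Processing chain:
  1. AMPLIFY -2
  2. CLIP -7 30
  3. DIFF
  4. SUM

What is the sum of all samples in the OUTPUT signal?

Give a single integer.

Answer: -17

Derivation:
Input: [1, 2, 8, 6, -5, 6]
Stage 1 (AMPLIFY -2): 1*-2=-2, 2*-2=-4, 8*-2=-16, 6*-2=-12, -5*-2=10, 6*-2=-12 -> [-2, -4, -16, -12, 10, -12]
Stage 2 (CLIP -7 30): clip(-2,-7,30)=-2, clip(-4,-7,30)=-4, clip(-16,-7,30)=-7, clip(-12,-7,30)=-7, clip(10,-7,30)=10, clip(-12,-7,30)=-7 -> [-2, -4, -7, -7, 10, -7]
Stage 3 (DIFF): s[0]=-2, -4--2=-2, -7--4=-3, -7--7=0, 10--7=17, -7-10=-17 -> [-2, -2, -3, 0, 17, -17]
Stage 4 (SUM): sum[0..0]=-2, sum[0..1]=-4, sum[0..2]=-7, sum[0..3]=-7, sum[0..4]=10, sum[0..5]=-7 -> [-2, -4, -7, -7, 10, -7]
Output sum: -17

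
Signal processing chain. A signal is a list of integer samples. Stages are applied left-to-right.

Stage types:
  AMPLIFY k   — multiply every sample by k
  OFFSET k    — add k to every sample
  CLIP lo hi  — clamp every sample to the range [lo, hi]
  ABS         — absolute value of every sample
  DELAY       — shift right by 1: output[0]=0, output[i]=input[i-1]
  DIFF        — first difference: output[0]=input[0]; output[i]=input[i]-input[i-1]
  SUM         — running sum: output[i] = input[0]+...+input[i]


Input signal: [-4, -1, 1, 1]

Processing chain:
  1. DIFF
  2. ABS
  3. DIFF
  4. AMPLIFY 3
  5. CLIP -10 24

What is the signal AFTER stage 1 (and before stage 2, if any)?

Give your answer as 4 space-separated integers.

Input: [-4, -1, 1, 1]
Stage 1 (DIFF): s[0]=-4, -1--4=3, 1--1=2, 1-1=0 -> [-4, 3, 2, 0]

Answer: -4 3 2 0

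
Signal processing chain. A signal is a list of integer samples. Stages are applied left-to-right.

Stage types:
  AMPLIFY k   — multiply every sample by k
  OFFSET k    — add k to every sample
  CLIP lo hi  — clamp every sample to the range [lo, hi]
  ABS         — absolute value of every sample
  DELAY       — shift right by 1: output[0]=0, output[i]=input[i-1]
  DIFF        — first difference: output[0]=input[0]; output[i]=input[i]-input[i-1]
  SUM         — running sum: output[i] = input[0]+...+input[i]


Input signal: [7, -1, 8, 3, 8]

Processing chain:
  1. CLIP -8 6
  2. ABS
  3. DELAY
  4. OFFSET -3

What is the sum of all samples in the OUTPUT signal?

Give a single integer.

Answer: 1

Derivation:
Input: [7, -1, 8, 3, 8]
Stage 1 (CLIP -8 6): clip(7,-8,6)=6, clip(-1,-8,6)=-1, clip(8,-8,6)=6, clip(3,-8,6)=3, clip(8,-8,6)=6 -> [6, -1, 6, 3, 6]
Stage 2 (ABS): |6|=6, |-1|=1, |6|=6, |3|=3, |6|=6 -> [6, 1, 6, 3, 6]
Stage 3 (DELAY): [0, 6, 1, 6, 3] = [0, 6, 1, 6, 3] -> [0, 6, 1, 6, 3]
Stage 4 (OFFSET -3): 0+-3=-3, 6+-3=3, 1+-3=-2, 6+-3=3, 3+-3=0 -> [-3, 3, -2, 3, 0]
Output sum: 1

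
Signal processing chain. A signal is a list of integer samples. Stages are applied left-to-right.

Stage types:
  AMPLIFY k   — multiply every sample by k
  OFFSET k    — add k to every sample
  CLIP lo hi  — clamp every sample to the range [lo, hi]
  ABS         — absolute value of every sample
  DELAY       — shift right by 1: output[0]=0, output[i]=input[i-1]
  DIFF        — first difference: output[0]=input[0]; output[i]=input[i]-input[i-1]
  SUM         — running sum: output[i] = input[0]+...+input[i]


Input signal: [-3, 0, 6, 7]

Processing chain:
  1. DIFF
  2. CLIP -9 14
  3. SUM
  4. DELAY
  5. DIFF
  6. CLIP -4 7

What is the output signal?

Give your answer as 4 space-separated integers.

Answer: 0 -3 3 6

Derivation:
Input: [-3, 0, 6, 7]
Stage 1 (DIFF): s[0]=-3, 0--3=3, 6-0=6, 7-6=1 -> [-3, 3, 6, 1]
Stage 2 (CLIP -9 14): clip(-3,-9,14)=-3, clip(3,-9,14)=3, clip(6,-9,14)=6, clip(1,-9,14)=1 -> [-3, 3, 6, 1]
Stage 3 (SUM): sum[0..0]=-3, sum[0..1]=0, sum[0..2]=6, sum[0..3]=7 -> [-3, 0, 6, 7]
Stage 4 (DELAY): [0, -3, 0, 6] = [0, -3, 0, 6] -> [0, -3, 0, 6]
Stage 5 (DIFF): s[0]=0, -3-0=-3, 0--3=3, 6-0=6 -> [0, -3, 3, 6]
Stage 6 (CLIP -4 7): clip(0,-4,7)=0, clip(-3,-4,7)=-3, clip(3,-4,7)=3, clip(6,-4,7)=6 -> [0, -3, 3, 6]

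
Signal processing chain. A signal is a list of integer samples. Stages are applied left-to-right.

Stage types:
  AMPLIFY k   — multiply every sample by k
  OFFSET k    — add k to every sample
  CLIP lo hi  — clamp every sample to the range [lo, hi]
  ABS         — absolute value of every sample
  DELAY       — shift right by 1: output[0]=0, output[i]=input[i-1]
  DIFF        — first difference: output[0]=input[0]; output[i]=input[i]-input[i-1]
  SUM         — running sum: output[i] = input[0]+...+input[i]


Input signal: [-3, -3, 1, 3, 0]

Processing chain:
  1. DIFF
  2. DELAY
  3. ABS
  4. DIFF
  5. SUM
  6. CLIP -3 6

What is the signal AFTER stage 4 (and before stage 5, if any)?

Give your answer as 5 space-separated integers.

Input: [-3, -3, 1, 3, 0]
Stage 1 (DIFF): s[0]=-3, -3--3=0, 1--3=4, 3-1=2, 0-3=-3 -> [-3, 0, 4, 2, -3]
Stage 2 (DELAY): [0, -3, 0, 4, 2] = [0, -3, 0, 4, 2] -> [0, -3, 0, 4, 2]
Stage 3 (ABS): |0|=0, |-3|=3, |0|=0, |4|=4, |2|=2 -> [0, 3, 0, 4, 2]
Stage 4 (DIFF): s[0]=0, 3-0=3, 0-3=-3, 4-0=4, 2-4=-2 -> [0, 3, -3, 4, -2]

Answer: 0 3 -3 4 -2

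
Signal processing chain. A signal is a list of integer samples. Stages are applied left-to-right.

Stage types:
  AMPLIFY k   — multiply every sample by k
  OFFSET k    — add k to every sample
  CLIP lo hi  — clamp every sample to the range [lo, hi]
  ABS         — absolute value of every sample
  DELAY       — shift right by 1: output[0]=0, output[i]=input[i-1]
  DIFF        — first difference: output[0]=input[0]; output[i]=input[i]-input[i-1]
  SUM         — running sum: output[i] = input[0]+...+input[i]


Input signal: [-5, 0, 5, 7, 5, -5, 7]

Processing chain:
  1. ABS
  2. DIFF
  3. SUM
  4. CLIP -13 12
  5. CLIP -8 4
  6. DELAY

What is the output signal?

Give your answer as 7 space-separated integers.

Input: [-5, 0, 5, 7, 5, -5, 7]
Stage 1 (ABS): |-5|=5, |0|=0, |5|=5, |7|=7, |5|=5, |-5|=5, |7|=7 -> [5, 0, 5, 7, 5, 5, 7]
Stage 2 (DIFF): s[0]=5, 0-5=-5, 5-0=5, 7-5=2, 5-7=-2, 5-5=0, 7-5=2 -> [5, -5, 5, 2, -2, 0, 2]
Stage 3 (SUM): sum[0..0]=5, sum[0..1]=0, sum[0..2]=5, sum[0..3]=7, sum[0..4]=5, sum[0..5]=5, sum[0..6]=7 -> [5, 0, 5, 7, 5, 5, 7]
Stage 4 (CLIP -13 12): clip(5,-13,12)=5, clip(0,-13,12)=0, clip(5,-13,12)=5, clip(7,-13,12)=7, clip(5,-13,12)=5, clip(5,-13,12)=5, clip(7,-13,12)=7 -> [5, 0, 5, 7, 5, 5, 7]
Stage 5 (CLIP -8 4): clip(5,-8,4)=4, clip(0,-8,4)=0, clip(5,-8,4)=4, clip(7,-8,4)=4, clip(5,-8,4)=4, clip(5,-8,4)=4, clip(7,-8,4)=4 -> [4, 0, 4, 4, 4, 4, 4]
Stage 6 (DELAY): [0, 4, 0, 4, 4, 4, 4] = [0, 4, 0, 4, 4, 4, 4] -> [0, 4, 0, 4, 4, 4, 4]

Answer: 0 4 0 4 4 4 4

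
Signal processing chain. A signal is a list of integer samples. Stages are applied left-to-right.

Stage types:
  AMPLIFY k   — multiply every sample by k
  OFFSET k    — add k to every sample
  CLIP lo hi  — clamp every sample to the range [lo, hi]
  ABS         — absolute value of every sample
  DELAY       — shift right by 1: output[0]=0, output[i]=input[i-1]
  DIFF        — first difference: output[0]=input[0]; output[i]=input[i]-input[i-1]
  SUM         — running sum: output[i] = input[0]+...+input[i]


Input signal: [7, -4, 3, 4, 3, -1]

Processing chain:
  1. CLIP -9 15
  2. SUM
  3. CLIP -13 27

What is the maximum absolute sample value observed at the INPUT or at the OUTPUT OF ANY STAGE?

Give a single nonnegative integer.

Answer: 13

Derivation:
Input: [7, -4, 3, 4, 3, -1] (max |s|=7)
Stage 1 (CLIP -9 15): clip(7,-9,15)=7, clip(-4,-9,15)=-4, clip(3,-9,15)=3, clip(4,-9,15)=4, clip(3,-9,15)=3, clip(-1,-9,15)=-1 -> [7, -4, 3, 4, 3, -1] (max |s|=7)
Stage 2 (SUM): sum[0..0]=7, sum[0..1]=3, sum[0..2]=6, sum[0..3]=10, sum[0..4]=13, sum[0..5]=12 -> [7, 3, 6, 10, 13, 12] (max |s|=13)
Stage 3 (CLIP -13 27): clip(7,-13,27)=7, clip(3,-13,27)=3, clip(6,-13,27)=6, clip(10,-13,27)=10, clip(13,-13,27)=13, clip(12,-13,27)=12 -> [7, 3, 6, 10, 13, 12] (max |s|=13)
Overall max amplitude: 13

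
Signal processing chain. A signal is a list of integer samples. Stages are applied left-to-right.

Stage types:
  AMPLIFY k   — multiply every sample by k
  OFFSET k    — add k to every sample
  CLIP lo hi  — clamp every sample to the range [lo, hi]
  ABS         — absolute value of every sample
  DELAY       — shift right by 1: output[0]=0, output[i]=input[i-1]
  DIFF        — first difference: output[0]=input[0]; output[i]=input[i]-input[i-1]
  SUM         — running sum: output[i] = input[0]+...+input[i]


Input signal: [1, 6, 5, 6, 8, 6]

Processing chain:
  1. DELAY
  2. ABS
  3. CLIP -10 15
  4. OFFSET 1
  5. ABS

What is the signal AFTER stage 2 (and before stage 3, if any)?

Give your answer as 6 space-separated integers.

Answer: 0 1 6 5 6 8

Derivation:
Input: [1, 6, 5, 6, 8, 6]
Stage 1 (DELAY): [0, 1, 6, 5, 6, 8] = [0, 1, 6, 5, 6, 8] -> [0, 1, 6, 5, 6, 8]
Stage 2 (ABS): |0|=0, |1|=1, |6|=6, |5|=5, |6|=6, |8|=8 -> [0, 1, 6, 5, 6, 8]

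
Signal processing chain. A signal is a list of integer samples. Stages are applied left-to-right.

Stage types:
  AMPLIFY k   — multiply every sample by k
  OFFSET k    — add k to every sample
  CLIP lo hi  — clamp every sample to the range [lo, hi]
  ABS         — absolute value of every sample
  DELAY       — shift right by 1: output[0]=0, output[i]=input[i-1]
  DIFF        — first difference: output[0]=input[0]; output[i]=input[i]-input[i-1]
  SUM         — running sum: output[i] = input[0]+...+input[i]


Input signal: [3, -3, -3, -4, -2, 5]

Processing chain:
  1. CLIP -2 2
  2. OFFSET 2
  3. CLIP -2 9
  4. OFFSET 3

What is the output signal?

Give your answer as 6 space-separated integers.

Answer: 7 3 3 3 3 7

Derivation:
Input: [3, -3, -3, -4, -2, 5]
Stage 1 (CLIP -2 2): clip(3,-2,2)=2, clip(-3,-2,2)=-2, clip(-3,-2,2)=-2, clip(-4,-2,2)=-2, clip(-2,-2,2)=-2, clip(5,-2,2)=2 -> [2, -2, -2, -2, -2, 2]
Stage 2 (OFFSET 2): 2+2=4, -2+2=0, -2+2=0, -2+2=0, -2+2=0, 2+2=4 -> [4, 0, 0, 0, 0, 4]
Stage 3 (CLIP -2 9): clip(4,-2,9)=4, clip(0,-2,9)=0, clip(0,-2,9)=0, clip(0,-2,9)=0, clip(0,-2,9)=0, clip(4,-2,9)=4 -> [4, 0, 0, 0, 0, 4]
Stage 4 (OFFSET 3): 4+3=7, 0+3=3, 0+3=3, 0+3=3, 0+3=3, 4+3=7 -> [7, 3, 3, 3, 3, 7]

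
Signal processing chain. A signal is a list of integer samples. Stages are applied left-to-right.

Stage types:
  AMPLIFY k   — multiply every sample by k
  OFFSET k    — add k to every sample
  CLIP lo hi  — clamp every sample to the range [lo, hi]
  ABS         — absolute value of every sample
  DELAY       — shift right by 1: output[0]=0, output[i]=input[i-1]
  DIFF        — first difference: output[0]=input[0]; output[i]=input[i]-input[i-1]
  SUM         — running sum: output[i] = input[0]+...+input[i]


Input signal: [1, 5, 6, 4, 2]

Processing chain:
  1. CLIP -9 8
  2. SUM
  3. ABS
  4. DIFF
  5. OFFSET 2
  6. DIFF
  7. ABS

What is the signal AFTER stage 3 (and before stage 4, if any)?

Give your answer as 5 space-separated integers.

Input: [1, 5, 6, 4, 2]
Stage 1 (CLIP -9 8): clip(1,-9,8)=1, clip(5,-9,8)=5, clip(6,-9,8)=6, clip(4,-9,8)=4, clip(2,-9,8)=2 -> [1, 5, 6, 4, 2]
Stage 2 (SUM): sum[0..0]=1, sum[0..1]=6, sum[0..2]=12, sum[0..3]=16, sum[0..4]=18 -> [1, 6, 12, 16, 18]
Stage 3 (ABS): |1|=1, |6|=6, |12|=12, |16|=16, |18|=18 -> [1, 6, 12, 16, 18]

Answer: 1 6 12 16 18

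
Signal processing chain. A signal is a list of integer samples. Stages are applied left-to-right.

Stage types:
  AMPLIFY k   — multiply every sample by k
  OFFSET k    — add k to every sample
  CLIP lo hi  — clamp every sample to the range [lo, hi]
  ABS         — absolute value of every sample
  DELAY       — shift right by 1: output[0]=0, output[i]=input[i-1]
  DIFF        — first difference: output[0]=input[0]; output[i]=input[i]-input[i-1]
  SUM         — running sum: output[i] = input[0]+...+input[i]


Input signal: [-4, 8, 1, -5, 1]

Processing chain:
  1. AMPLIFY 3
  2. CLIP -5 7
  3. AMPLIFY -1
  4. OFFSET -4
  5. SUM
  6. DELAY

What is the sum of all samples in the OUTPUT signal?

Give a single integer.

Input: [-4, 8, 1, -5, 1]
Stage 1 (AMPLIFY 3): -4*3=-12, 8*3=24, 1*3=3, -5*3=-15, 1*3=3 -> [-12, 24, 3, -15, 3]
Stage 2 (CLIP -5 7): clip(-12,-5,7)=-5, clip(24,-5,7)=7, clip(3,-5,7)=3, clip(-15,-5,7)=-5, clip(3,-5,7)=3 -> [-5, 7, 3, -5, 3]
Stage 3 (AMPLIFY -1): -5*-1=5, 7*-1=-7, 3*-1=-3, -5*-1=5, 3*-1=-3 -> [5, -7, -3, 5, -3]
Stage 4 (OFFSET -4): 5+-4=1, -7+-4=-11, -3+-4=-7, 5+-4=1, -3+-4=-7 -> [1, -11, -7, 1, -7]
Stage 5 (SUM): sum[0..0]=1, sum[0..1]=-10, sum[0..2]=-17, sum[0..3]=-16, sum[0..4]=-23 -> [1, -10, -17, -16, -23]
Stage 6 (DELAY): [0, 1, -10, -17, -16] = [0, 1, -10, -17, -16] -> [0, 1, -10, -17, -16]
Output sum: -42

Answer: -42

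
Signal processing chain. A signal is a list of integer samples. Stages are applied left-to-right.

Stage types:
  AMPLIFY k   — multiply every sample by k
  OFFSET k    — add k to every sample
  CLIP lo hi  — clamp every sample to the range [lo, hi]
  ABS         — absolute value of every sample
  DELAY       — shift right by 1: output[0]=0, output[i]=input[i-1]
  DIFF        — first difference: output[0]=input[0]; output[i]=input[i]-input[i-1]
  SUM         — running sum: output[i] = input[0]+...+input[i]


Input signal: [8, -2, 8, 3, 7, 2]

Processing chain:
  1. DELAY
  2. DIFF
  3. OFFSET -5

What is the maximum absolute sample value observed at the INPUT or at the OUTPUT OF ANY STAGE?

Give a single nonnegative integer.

Input: [8, -2, 8, 3, 7, 2] (max |s|=8)
Stage 1 (DELAY): [0, 8, -2, 8, 3, 7] = [0, 8, -2, 8, 3, 7] -> [0, 8, -2, 8, 3, 7] (max |s|=8)
Stage 2 (DIFF): s[0]=0, 8-0=8, -2-8=-10, 8--2=10, 3-8=-5, 7-3=4 -> [0, 8, -10, 10, -5, 4] (max |s|=10)
Stage 3 (OFFSET -5): 0+-5=-5, 8+-5=3, -10+-5=-15, 10+-5=5, -5+-5=-10, 4+-5=-1 -> [-5, 3, -15, 5, -10, -1] (max |s|=15)
Overall max amplitude: 15

Answer: 15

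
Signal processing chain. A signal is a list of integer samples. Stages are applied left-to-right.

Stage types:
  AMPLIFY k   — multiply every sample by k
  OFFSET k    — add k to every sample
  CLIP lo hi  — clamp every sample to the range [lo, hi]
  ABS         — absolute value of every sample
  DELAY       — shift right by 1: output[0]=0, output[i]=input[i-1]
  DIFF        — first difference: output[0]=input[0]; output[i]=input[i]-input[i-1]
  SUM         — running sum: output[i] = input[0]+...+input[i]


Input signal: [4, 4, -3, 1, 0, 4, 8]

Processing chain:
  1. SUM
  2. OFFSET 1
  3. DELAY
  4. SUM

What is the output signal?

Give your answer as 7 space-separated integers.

Input: [4, 4, -3, 1, 0, 4, 8]
Stage 1 (SUM): sum[0..0]=4, sum[0..1]=8, sum[0..2]=5, sum[0..3]=6, sum[0..4]=6, sum[0..5]=10, sum[0..6]=18 -> [4, 8, 5, 6, 6, 10, 18]
Stage 2 (OFFSET 1): 4+1=5, 8+1=9, 5+1=6, 6+1=7, 6+1=7, 10+1=11, 18+1=19 -> [5, 9, 6, 7, 7, 11, 19]
Stage 3 (DELAY): [0, 5, 9, 6, 7, 7, 11] = [0, 5, 9, 6, 7, 7, 11] -> [0, 5, 9, 6, 7, 7, 11]
Stage 4 (SUM): sum[0..0]=0, sum[0..1]=5, sum[0..2]=14, sum[0..3]=20, sum[0..4]=27, sum[0..5]=34, sum[0..6]=45 -> [0, 5, 14, 20, 27, 34, 45]

Answer: 0 5 14 20 27 34 45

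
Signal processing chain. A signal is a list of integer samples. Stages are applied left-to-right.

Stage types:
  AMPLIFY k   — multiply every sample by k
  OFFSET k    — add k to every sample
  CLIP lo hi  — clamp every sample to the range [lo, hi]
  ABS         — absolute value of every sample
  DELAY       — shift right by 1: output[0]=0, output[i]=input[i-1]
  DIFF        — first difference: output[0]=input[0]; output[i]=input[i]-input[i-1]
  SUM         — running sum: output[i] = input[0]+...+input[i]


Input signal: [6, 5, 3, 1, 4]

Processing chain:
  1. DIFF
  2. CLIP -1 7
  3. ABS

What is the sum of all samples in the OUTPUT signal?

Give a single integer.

Input: [6, 5, 3, 1, 4]
Stage 1 (DIFF): s[0]=6, 5-6=-1, 3-5=-2, 1-3=-2, 4-1=3 -> [6, -1, -2, -2, 3]
Stage 2 (CLIP -1 7): clip(6,-1,7)=6, clip(-1,-1,7)=-1, clip(-2,-1,7)=-1, clip(-2,-1,7)=-1, clip(3,-1,7)=3 -> [6, -1, -1, -1, 3]
Stage 3 (ABS): |6|=6, |-1|=1, |-1|=1, |-1|=1, |3|=3 -> [6, 1, 1, 1, 3]
Output sum: 12

Answer: 12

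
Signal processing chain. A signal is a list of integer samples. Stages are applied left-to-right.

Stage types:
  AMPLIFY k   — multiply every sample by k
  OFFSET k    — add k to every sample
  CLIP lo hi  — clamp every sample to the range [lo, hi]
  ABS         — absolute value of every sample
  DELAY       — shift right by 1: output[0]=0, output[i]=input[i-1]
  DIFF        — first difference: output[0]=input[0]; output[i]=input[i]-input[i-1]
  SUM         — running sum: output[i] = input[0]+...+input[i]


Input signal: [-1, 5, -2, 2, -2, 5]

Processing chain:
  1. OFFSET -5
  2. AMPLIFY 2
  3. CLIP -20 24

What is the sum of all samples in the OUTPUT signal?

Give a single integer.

Input: [-1, 5, -2, 2, -2, 5]
Stage 1 (OFFSET -5): -1+-5=-6, 5+-5=0, -2+-5=-7, 2+-5=-3, -2+-5=-7, 5+-5=0 -> [-6, 0, -7, -3, -7, 0]
Stage 2 (AMPLIFY 2): -6*2=-12, 0*2=0, -7*2=-14, -3*2=-6, -7*2=-14, 0*2=0 -> [-12, 0, -14, -6, -14, 0]
Stage 3 (CLIP -20 24): clip(-12,-20,24)=-12, clip(0,-20,24)=0, clip(-14,-20,24)=-14, clip(-6,-20,24)=-6, clip(-14,-20,24)=-14, clip(0,-20,24)=0 -> [-12, 0, -14, -6, -14, 0]
Output sum: -46

Answer: -46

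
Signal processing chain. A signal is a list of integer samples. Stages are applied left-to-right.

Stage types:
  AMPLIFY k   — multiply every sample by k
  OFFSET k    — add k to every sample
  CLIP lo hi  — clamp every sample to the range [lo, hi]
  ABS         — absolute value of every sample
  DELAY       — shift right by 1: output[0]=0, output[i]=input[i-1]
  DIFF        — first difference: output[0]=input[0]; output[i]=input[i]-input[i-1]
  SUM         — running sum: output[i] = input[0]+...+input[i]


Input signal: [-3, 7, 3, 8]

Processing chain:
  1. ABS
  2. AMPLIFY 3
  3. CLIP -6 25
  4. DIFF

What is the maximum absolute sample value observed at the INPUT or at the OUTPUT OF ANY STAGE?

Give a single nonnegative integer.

Input: [-3, 7, 3, 8] (max |s|=8)
Stage 1 (ABS): |-3|=3, |7|=7, |3|=3, |8|=8 -> [3, 7, 3, 8] (max |s|=8)
Stage 2 (AMPLIFY 3): 3*3=9, 7*3=21, 3*3=9, 8*3=24 -> [9, 21, 9, 24] (max |s|=24)
Stage 3 (CLIP -6 25): clip(9,-6,25)=9, clip(21,-6,25)=21, clip(9,-6,25)=9, clip(24,-6,25)=24 -> [9, 21, 9, 24] (max |s|=24)
Stage 4 (DIFF): s[0]=9, 21-9=12, 9-21=-12, 24-9=15 -> [9, 12, -12, 15] (max |s|=15)
Overall max amplitude: 24

Answer: 24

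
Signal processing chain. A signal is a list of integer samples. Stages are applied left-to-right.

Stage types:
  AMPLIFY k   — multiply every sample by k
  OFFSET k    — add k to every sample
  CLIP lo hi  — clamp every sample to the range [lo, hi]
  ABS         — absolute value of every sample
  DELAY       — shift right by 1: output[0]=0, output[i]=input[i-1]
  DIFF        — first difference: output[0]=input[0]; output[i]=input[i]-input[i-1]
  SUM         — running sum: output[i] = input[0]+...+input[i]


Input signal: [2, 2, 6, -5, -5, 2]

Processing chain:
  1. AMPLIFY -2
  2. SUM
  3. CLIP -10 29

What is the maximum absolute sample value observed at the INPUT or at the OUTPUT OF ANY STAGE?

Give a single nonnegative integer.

Input: [2, 2, 6, -5, -5, 2] (max |s|=6)
Stage 1 (AMPLIFY -2): 2*-2=-4, 2*-2=-4, 6*-2=-12, -5*-2=10, -5*-2=10, 2*-2=-4 -> [-4, -4, -12, 10, 10, -4] (max |s|=12)
Stage 2 (SUM): sum[0..0]=-4, sum[0..1]=-8, sum[0..2]=-20, sum[0..3]=-10, sum[0..4]=0, sum[0..5]=-4 -> [-4, -8, -20, -10, 0, -4] (max |s|=20)
Stage 3 (CLIP -10 29): clip(-4,-10,29)=-4, clip(-8,-10,29)=-8, clip(-20,-10,29)=-10, clip(-10,-10,29)=-10, clip(0,-10,29)=0, clip(-4,-10,29)=-4 -> [-4, -8, -10, -10, 0, -4] (max |s|=10)
Overall max amplitude: 20

Answer: 20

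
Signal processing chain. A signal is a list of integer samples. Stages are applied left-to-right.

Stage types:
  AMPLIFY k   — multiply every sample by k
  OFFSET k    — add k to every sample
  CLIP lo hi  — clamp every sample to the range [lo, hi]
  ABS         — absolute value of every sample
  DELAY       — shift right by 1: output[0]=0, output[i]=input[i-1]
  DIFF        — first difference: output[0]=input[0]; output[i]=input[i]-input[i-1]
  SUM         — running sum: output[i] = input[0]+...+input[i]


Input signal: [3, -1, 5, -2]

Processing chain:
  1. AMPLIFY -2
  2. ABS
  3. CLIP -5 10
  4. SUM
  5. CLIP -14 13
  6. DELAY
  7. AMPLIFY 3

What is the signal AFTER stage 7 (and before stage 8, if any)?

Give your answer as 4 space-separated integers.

Answer: 0 18 24 39

Derivation:
Input: [3, -1, 5, -2]
Stage 1 (AMPLIFY -2): 3*-2=-6, -1*-2=2, 5*-2=-10, -2*-2=4 -> [-6, 2, -10, 4]
Stage 2 (ABS): |-6|=6, |2|=2, |-10|=10, |4|=4 -> [6, 2, 10, 4]
Stage 3 (CLIP -5 10): clip(6,-5,10)=6, clip(2,-5,10)=2, clip(10,-5,10)=10, clip(4,-5,10)=4 -> [6, 2, 10, 4]
Stage 4 (SUM): sum[0..0]=6, sum[0..1]=8, sum[0..2]=18, sum[0..3]=22 -> [6, 8, 18, 22]
Stage 5 (CLIP -14 13): clip(6,-14,13)=6, clip(8,-14,13)=8, clip(18,-14,13)=13, clip(22,-14,13)=13 -> [6, 8, 13, 13]
Stage 6 (DELAY): [0, 6, 8, 13] = [0, 6, 8, 13] -> [0, 6, 8, 13]
Stage 7 (AMPLIFY 3): 0*3=0, 6*3=18, 8*3=24, 13*3=39 -> [0, 18, 24, 39]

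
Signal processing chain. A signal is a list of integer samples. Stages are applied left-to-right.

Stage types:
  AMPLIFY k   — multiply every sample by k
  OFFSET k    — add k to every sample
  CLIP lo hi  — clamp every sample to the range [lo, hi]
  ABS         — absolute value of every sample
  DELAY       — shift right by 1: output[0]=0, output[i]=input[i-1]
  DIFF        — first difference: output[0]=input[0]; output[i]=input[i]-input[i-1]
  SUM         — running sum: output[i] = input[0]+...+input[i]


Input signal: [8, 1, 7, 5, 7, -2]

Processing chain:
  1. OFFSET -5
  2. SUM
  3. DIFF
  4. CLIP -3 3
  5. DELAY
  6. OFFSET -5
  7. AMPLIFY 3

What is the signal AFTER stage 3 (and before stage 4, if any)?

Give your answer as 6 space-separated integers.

Input: [8, 1, 7, 5, 7, -2]
Stage 1 (OFFSET -5): 8+-5=3, 1+-5=-4, 7+-5=2, 5+-5=0, 7+-5=2, -2+-5=-7 -> [3, -4, 2, 0, 2, -7]
Stage 2 (SUM): sum[0..0]=3, sum[0..1]=-1, sum[0..2]=1, sum[0..3]=1, sum[0..4]=3, sum[0..5]=-4 -> [3, -1, 1, 1, 3, -4]
Stage 3 (DIFF): s[0]=3, -1-3=-4, 1--1=2, 1-1=0, 3-1=2, -4-3=-7 -> [3, -4, 2, 0, 2, -7]

Answer: 3 -4 2 0 2 -7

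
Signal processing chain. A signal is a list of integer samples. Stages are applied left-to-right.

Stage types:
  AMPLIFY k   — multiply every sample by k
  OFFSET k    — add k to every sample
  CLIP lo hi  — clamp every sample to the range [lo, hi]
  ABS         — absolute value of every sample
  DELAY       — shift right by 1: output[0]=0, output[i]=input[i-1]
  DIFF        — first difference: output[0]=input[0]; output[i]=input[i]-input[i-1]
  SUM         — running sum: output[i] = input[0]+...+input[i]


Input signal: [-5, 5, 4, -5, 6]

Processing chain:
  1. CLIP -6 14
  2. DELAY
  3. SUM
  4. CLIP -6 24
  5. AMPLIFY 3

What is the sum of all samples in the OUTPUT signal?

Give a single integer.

Input: [-5, 5, 4, -5, 6]
Stage 1 (CLIP -6 14): clip(-5,-6,14)=-5, clip(5,-6,14)=5, clip(4,-6,14)=4, clip(-5,-6,14)=-5, clip(6,-6,14)=6 -> [-5, 5, 4, -5, 6]
Stage 2 (DELAY): [0, -5, 5, 4, -5] = [0, -5, 5, 4, -5] -> [0, -5, 5, 4, -5]
Stage 3 (SUM): sum[0..0]=0, sum[0..1]=-5, sum[0..2]=0, sum[0..3]=4, sum[0..4]=-1 -> [0, -5, 0, 4, -1]
Stage 4 (CLIP -6 24): clip(0,-6,24)=0, clip(-5,-6,24)=-5, clip(0,-6,24)=0, clip(4,-6,24)=4, clip(-1,-6,24)=-1 -> [0, -5, 0, 4, -1]
Stage 5 (AMPLIFY 3): 0*3=0, -5*3=-15, 0*3=0, 4*3=12, -1*3=-3 -> [0, -15, 0, 12, -3]
Output sum: -6

Answer: -6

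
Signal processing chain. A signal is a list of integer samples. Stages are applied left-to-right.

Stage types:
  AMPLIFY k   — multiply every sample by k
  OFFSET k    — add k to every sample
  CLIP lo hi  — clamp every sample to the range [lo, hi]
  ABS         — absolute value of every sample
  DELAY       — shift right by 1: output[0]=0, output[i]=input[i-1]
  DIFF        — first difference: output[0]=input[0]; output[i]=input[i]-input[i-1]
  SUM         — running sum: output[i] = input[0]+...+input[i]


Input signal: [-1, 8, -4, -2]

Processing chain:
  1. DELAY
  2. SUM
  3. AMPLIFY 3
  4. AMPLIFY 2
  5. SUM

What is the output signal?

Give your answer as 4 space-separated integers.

Input: [-1, 8, -4, -2]
Stage 1 (DELAY): [0, -1, 8, -4] = [0, -1, 8, -4] -> [0, -1, 8, -4]
Stage 2 (SUM): sum[0..0]=0, sum[0..1]=-1, sum[0..2]=7, sum[0..3]=3 -> [0, -1, 7, 3]
Stage 3 (AMPLIFY 3): 0*3=0, -1*3=-3, 7*3=21, 3*3=9 -> [0, -3, 21, 9]
Stage 4 (AMPLIFY 2): 0*2=0, -3*2=-6, 21*2=42, 9*2=18 -> [0, -6, 42, 18]
Stage 5 (SUM): sum[0..0]=0, sum[0..1]=-6, sum[0..2]=36, sum[0..3]=54 -> [0, -6, 36, 54]

Answer: 0 -6 36 54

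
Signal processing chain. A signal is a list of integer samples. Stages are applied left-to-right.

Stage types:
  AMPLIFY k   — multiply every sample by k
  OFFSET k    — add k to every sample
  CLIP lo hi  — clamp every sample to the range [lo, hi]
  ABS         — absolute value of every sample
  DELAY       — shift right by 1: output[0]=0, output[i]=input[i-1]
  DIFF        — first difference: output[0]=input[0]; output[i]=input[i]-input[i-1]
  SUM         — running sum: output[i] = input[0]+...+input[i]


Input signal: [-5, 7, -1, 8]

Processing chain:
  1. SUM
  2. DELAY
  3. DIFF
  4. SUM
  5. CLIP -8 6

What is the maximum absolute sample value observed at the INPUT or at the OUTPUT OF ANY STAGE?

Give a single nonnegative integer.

Input: [-5, 7, -1, 8] (max |s|=8)
Stage 1 (SUM): sum[0..0]=-5, sum[0..1]=2, sum[0..2]=1, sum[0..3]=9 -> [-5, 2, 1, 9] (max |s|=9)
Stage 2 (DELAY): [0, -5, 2, 1] = [0, -5, 2, 1] -> [0, -5, 2, 1] (max |s|=5)
Stage 3 (DIFF): s[0]=0, -5-0=-5, 2--5=7, 1-2=-1 -> [0, -5, 7, -1] (max |s|=7)
Stage 4 (SUM): sum[0..0]=0, sum[0..1]=-5, sum[0..2]=2, sum[0..3]=1 -> [0, -5, 2, 1] (max |s|=5)
Stage 5 (CLIP -8 6): clip(0,-8,6)=0, clip(-5,-8,6)=-5, clip(2,-8,6)=2, clip(1,-8,6)=1 -> [0, -5, 2, 1] (max |s|=5)
Overall max amplitude: 9

Answer: 9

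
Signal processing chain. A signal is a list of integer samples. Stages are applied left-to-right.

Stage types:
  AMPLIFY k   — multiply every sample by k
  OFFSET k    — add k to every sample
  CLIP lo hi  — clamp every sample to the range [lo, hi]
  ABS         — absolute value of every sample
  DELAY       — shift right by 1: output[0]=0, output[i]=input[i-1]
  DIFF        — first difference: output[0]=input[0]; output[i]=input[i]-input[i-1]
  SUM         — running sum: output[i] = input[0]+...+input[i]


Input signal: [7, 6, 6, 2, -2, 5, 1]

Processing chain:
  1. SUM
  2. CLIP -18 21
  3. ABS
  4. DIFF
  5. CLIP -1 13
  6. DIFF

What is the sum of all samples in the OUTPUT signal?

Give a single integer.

Input: [7, 6, 6, 2, -2, 5, 1]
Stage 1 (SUM): sum[0..0]=7, sum[0..1]=13, sum[0..2]=19, sum[0..3]=21, sum[0..4]=19, sum[0..5]=24, sum[0..6]=25 -> [7, 13, 19, 21, 19, 24, 25]
Stage 2 (CLIP -18 21): clip(7,-18,21)=7, clip(13,-18,21)=13, clip(19,-18,21)=19, clip(21,-18,21)=21, clip(19,-18,21)=19, clip(24,-18,21)=21, clip(25,-18,21)=21 -> [7, 13, 19, 21, 19, 21, 21]
Stage 3 (ABS): |7|=7, |13|=13, |19|=19, |21|=21, |19|=19, |21|=21, |21|=21 -> [7, 13, 19, 21, 19, 21, 21]
Stage 4 (DIFF): s[0]=7, 13-7=6, 19-13=6, 21-19=2, 19-21=-2, 21-19=2, 21-21=0 -> [7, 6, 6, 2, -2, 2, 0]
Stage 5 (CLIP -1 13): clip(7,-1,13)=7, clip(6,-1,13)=6, clip(6,-1,13)=6, clip(2,-1,13)=2, clip(-2,-1,13)=-1, clip(2,-1,13)=2, clip(0,-1,13)=0 -> [7, 6, 6, 2, -1, 2, 0]
Stage 6 (DIFF): s[0]=7, 6-7=-1, 6-6=0, 2-6=-4, -1-2=-3, 2--1=3, 0-2=-2 -> [7, -1, 0, -4, -3, 3, -2]
Output sum: 0

Answer: 0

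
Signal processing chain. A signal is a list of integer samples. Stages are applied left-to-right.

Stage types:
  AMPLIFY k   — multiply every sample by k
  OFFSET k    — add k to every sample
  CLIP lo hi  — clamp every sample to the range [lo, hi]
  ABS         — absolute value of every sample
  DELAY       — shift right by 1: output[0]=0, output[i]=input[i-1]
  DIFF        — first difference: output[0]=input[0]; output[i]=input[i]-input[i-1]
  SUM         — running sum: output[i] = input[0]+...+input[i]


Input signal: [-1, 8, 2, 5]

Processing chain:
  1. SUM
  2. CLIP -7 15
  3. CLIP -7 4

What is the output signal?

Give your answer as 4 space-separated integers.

Answer: -1 4 4 4

Derivation:
Input: [-1, 8, 2, 5]
Stage 1 (SUM): sum[0..0]=-1, sum[0..1]=7, sum[0..2]=9, sum[0..3]=14 -> [-1, 7, 9, 14]
Stage 2 (CLIP -7 15): clip(-1,-7,15)=-1, clip(7,-7,15)=7, clip(9,-7,15)=9, clip(14,-7,15)=14 -> [-1, 7, 9, 14]
Stage 3 (CLIP -7 4): clip(-1,-7,4)=-1, clip(7,-7,4)=4, clip(9,-7,4)=4, clip(14,-7,4)=4 -> [-1, 4, 4, 4]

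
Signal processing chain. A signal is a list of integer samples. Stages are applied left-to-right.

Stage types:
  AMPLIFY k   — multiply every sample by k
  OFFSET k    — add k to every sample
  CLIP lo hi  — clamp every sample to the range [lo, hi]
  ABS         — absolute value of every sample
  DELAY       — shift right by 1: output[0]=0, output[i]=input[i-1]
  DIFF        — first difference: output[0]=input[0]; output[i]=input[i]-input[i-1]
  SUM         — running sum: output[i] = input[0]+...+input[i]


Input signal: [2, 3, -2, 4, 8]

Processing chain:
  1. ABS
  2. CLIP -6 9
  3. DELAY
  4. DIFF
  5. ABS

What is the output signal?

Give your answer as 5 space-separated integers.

Input: [2, 3, -2, 4, 8]
Stage 1 (ABS): |2|=2, |3|=3, |-2|=2, |4|=4, |8|=8 -> [2, 3, 2, 4, 8]
Stage 2 (CLIP -6 9): clip(2,-6,9)=2, clip(3,-6,9)=3, clip(2,-6,9)=2, clip(4,-6,9)=4, clip(8,-6,9)=8 -> [2, 3, 2, 4, 8]
Stage 3 (DELAY): [0, 2, 3, 2, 4] = [0, 2, 3, 2, 4] -> [0, 2, 3, 2, 4]
Stage 4 (DIFF): s[0]=0, 2-0=2, 3-2=1, 2-3=-1, 4-2=2 -> [0, 2, 1, -1, 2]
Stage 5 (ABS): |0|=0, |2|=2, |1|=1, |-1|=1, |2|=2 -> [0, 2, 1, 1, 2]

Answer: 0 2 1 1 2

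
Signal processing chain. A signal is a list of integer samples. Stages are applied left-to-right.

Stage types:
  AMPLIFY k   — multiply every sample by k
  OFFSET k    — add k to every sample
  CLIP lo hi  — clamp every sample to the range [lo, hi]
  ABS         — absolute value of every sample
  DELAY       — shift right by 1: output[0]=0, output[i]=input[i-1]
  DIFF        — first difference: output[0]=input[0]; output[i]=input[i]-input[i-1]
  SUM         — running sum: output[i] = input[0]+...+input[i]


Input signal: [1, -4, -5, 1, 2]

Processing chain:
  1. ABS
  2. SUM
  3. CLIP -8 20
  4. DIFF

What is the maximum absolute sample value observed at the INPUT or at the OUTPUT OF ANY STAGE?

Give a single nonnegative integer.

Input: [1, -4, -5, 1, 2] (max |s|=5)
Stage 1 (ABS): |1|=1, |-4|=4, |-5|=5, |1|=1, |2|=2 -> [1, 4, 5, 1, 2] (max |s|=5)
Stage 2 (SUM): sum[0..0]=1, sum[0..1]=5, sum[0..2]=10, sum[0..3]=11, sum[0..4]=13 -> [1, 5, 10, 11, 13] (max |s|=13)
Stage 3 (CLIP -8 20): clip(1,-8,20)=1, clip(5,-8,20)=5, clip(10,-8,20)=10, clip(11,-8,20)=11, clip(13,-8,20)=13 -> [1, 5, 10, 11, 13] (max |s|=13)
Stage 4 (DIFF): s[0]=1, 5-1=4, 10-5=5, 11-10=1, 13-11=2 -> [1, 4, 5, 1, 2] (max |s|=5)
Overall max amplitude: 13

Answer: 13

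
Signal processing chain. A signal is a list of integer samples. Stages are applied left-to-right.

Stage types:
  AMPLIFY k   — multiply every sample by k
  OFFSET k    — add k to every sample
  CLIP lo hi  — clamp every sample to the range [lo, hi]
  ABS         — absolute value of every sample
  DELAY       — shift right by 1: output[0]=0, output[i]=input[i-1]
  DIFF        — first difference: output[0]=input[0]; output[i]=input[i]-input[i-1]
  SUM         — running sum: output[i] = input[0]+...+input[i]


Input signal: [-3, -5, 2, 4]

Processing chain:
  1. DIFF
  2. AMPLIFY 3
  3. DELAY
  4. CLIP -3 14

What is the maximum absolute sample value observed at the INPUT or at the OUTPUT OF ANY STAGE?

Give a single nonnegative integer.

Input: [-3, -5, 2, 4] (max |s|=5)
Stage 1 (DIFF): s[0]=-3, -5--3=-2, 2--5=7, 4-2=2 -> [-3, -2, 7, 2] (max |s|=7)
Stage 2 (AMPLIFY 3): -3*3=-9, -2*3=-6, 7*3=21, 2*3=6 -> [-9, -6, 21, 6] (max |s|=21)
Stage 3 (DELAY): [0, -9, -6, 21] = [0, -9, -6, 21] -> [0, -9, -6, 21] (max |s|=21)
Stage 4 (CLIP -3 14): clip(0,-3,14)=0, clip(-9,-3,14)=-3, clip(-6,-3,14)=-3, clip(21,-3,14)=14 -> [0, -3, -3, 14] (max |s|=14)
Overall max amplitude: 21

Answer: 21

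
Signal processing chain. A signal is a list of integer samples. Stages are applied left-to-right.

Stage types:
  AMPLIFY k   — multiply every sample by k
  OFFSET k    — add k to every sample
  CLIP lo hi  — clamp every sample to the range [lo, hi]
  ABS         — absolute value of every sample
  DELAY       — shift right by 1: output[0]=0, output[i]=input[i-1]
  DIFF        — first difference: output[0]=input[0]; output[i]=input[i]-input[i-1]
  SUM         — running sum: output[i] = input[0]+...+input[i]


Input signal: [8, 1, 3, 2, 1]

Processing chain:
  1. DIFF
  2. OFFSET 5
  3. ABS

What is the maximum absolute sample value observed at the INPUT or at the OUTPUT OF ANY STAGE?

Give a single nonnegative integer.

Input: [8, 1, 3, 2, 1] (max |s|=8)
Stage 1 (DIFF): s[0]=8, 1-8=-7, 3-1=2, 2-3=-1, 1-2=-1 -> [8, -7, 2, -1, -1] (max |s|=8)
Stage 2 (OFFSET 5): 8+5=13, -7+5=-2, 2+5=7, -1+5=4, -1+5=4 -> [13, -2, 7, 4, 4] (max |s|=13)
Stage 3 (ABS): |13|=13, |-2|=2, |7|=7, |4|=4, |4|=4 -> [13, 2, 7, 4, 4] (max |s|=13)
Overall max amplitude: 13

Answer: 13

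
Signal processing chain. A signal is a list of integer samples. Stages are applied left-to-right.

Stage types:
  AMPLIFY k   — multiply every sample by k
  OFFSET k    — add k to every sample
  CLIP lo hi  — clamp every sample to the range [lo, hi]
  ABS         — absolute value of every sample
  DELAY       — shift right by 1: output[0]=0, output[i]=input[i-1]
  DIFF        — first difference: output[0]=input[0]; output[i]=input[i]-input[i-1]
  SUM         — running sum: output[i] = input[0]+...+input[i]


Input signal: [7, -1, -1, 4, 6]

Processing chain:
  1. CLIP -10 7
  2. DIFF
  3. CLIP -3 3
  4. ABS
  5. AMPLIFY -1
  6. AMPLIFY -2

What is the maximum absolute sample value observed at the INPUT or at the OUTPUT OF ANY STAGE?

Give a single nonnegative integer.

Answer: 8

Derivation:
Input: [7, -1, -1, 4, 6] (max |s|=7)
Stage 1 (CLIP -10 7): clip(7,-10,7)=7, clip(-1,-10,7)=-1, clip(-1,-10,7)=-1, clip(4,-10,7)=4, clip(6,-10,7)=6 -> [7, -1, -1, 4, 6] (max |s|=7)
Stage 2 (DIFF): s[0]=7, -1-7=-8, -1--1=0, 4--1=5, 6-4=2 -> [7, -8, 0, 5, 2] (max |s|=8)
Stage 3 (CLIP -3 3): clip(7,-3,3)=3, clip(-8,-3,3)=-3, clip(0,-3,3)=0, clip(5,-3,3)=3, clip(2,-3,3)=2 -> [3, -3, 0, 3, 2] (max |s|=3)
Stage 4 (ABS): |3|=3, |-3|=3, |0|=0, |3|=3, |2|=2 -> [3, 3, 0, 3, 2] (max |s|=3)
Stage 5 (AMPLIFY -1): 3*-1=-3, 3*-1=-3, 0*-1=0, 3*-1=-3, 2*-1=-2 -> [-3, -3, 0, -3, -2] (max |s|=3)
Stage 6 (AMPLIFY -2): -3*-2=6, -3*-2=6, 0*-2=0, -3*-2=6, -2*-2=4 -> [6, 6, 0, 6, 4] (max |s|=6)
Overall max amplitude: 8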